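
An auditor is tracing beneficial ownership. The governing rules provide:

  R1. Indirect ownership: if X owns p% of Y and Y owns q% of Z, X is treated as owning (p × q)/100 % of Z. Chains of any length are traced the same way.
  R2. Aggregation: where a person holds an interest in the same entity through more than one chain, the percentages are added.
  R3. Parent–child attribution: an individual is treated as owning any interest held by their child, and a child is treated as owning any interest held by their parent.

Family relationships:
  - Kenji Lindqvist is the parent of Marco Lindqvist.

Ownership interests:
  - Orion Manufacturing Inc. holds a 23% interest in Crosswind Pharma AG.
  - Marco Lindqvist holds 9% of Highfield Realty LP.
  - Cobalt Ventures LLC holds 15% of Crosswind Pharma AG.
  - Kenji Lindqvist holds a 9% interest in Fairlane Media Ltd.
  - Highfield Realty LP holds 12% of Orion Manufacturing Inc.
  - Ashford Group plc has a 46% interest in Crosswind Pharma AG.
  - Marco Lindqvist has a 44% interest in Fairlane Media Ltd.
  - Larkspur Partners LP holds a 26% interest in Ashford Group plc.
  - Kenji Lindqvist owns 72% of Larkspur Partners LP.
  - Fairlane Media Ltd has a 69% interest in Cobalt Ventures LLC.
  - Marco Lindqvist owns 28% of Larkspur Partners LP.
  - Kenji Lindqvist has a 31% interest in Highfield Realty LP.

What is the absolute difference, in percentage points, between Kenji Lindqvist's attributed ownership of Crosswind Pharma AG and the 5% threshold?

13.5495

By parent–child attribution (R3), Kenji Lindqvist is treated as also owning Marco Lindqvist's interest in Highfield Realty LP, giving 31% + 9% = 40%.
By parent–child attribution (R3), Kenji Lindqvist is treated as also owning Marco Lindqvist's interest in Larkspur Partners LP, giving 72% + 28% = 100%.
By parent–child attribution (R3), Kenji Lindqvist is treated as also owning Marco Lindqvist's interest in Fairlane Media Ltd, giving 9% + 44% = 53%.
Chain via Highfield Realty LP → Orion Manufacturing Inc. (R1): 40% × 12% × 23% = 1.104% of Crosswind Pharma AG.
Chain via Larkspur Partners LP → Ashford Group plc (R1): 100% × 26% × 46% = 11.96% of Crosswind Pharma AG.
Chain via Fairlane Media Ltd → Cobalt Ventures LLC (R1): 53% × 69% × 15% = 5.4855% of Crosswind Pharma AG.
Aggregating (R2): 1.104% + 11.96% + 5.4855% = 18.5495%.
18.5495% exceeds the 5% threshold by 13.5495 percentage points.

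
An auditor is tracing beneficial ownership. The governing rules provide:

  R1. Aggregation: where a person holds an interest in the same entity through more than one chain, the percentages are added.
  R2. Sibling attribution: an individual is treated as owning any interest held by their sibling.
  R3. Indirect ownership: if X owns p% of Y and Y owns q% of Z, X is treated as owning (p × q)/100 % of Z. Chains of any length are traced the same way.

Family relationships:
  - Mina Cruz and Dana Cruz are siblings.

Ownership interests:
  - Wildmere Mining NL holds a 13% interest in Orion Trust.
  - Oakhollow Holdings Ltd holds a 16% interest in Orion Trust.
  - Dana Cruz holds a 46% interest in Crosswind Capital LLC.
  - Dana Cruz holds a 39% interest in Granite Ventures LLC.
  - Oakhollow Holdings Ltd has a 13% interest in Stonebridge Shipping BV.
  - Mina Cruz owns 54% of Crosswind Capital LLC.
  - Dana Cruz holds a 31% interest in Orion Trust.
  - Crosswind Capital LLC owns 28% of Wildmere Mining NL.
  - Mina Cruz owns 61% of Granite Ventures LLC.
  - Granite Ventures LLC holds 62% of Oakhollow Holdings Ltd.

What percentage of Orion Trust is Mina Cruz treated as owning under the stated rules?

44.56%

By sibling attribution (R2), Mina Cruz is treated as also owning Dana Cruz's interest in Crosswind Capital LLC, giving 54% + 46% = 100%.
By sibling attribution (R2), Mina Cruz is treated as also owning Dana Cruz's interest in Granite Ventures LLC, giving 61% + 39% = 100%.
By sibling attribution (R2), Mina Cruz is treated as owning Dana Cruz's 31% interest in Orion Trust.
Chain via Crosswind Capital LLC → Wildmere Mining NL (R3): 100% × 28% × 13% = 3.64% of Orion Trust.
Chain via Granite Ventures LLC → Oakhollow Holdings Ltd (R3): 100% × 62% × 16% = 9.92% of Orion Trust.
Direct interest in Orion Trust: 31%.
Aggregating (R1): 3.64% + 9.92% + 31% = 44.56%.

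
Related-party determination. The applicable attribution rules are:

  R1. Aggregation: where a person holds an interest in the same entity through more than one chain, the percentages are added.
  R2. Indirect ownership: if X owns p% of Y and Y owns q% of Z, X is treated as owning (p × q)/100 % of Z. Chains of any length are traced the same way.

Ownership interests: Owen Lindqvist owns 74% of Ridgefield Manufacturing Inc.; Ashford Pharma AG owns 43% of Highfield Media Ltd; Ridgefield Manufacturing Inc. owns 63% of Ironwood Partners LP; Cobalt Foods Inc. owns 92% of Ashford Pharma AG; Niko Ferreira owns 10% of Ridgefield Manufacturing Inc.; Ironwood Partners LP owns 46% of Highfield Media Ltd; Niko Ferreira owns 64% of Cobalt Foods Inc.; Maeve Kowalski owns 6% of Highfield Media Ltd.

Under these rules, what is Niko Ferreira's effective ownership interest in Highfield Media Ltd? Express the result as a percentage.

Chain via Ridgefield Manufacturing Inc. → Ironwood Partners LP (R2): 10% × 63% × 46% = 2.898% of Highfield Media Ltd.
Chain via Cobalt Foods Inc. → Ashford Pharma AG (R2): 64% × 92% × 43% = 25.3184% of Highfield Media Ltd.
Aggregating (R1): 2.898% + 25.3184% = 28.2164%.

28.2164%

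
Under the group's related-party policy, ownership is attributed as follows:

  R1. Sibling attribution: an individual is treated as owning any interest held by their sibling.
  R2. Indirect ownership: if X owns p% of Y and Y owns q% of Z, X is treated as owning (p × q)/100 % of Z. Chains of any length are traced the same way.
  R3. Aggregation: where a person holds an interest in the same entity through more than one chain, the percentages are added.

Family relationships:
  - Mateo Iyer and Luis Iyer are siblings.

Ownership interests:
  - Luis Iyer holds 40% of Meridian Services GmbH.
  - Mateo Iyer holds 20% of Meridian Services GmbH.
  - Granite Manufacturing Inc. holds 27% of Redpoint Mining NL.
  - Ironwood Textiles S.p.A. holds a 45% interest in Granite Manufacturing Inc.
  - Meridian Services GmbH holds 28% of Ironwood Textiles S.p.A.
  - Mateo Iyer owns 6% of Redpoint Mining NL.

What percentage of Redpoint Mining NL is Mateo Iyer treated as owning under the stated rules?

By sibling attribution (R1), Mateo Iyer is treated as also owning Luis Iyer's interest in Meridian Services GmbH, giving 20% + 40% = 60%.
Chain via Meridian Services GmbH → Ironwood Textiles S.p.A. → Granite Manufacturing Inc. (R2): 60% × 28% × 45% × 27% = 2.0412% of Redpoint Mining NL.
Direct interest in Redpoint Mining NL: 6%.
Aggregating (R3): 2.0412% + 6% = 8.0412%.

8.0412%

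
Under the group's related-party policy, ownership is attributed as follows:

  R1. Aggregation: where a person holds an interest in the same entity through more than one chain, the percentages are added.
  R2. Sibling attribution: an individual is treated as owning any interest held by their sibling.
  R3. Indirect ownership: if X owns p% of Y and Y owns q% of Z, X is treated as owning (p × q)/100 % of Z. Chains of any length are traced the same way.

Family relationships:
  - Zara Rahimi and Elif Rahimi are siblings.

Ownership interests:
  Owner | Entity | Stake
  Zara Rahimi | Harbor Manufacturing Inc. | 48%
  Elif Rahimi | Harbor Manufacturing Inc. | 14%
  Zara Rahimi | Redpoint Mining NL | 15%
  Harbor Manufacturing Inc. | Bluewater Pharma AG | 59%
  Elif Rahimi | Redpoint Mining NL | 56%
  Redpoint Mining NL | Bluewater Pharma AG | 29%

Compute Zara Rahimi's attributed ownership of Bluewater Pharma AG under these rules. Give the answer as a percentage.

57.17%

By sibling attribution (R2), Zara Rahimi is treated as also owning Elif Rahimi's interest in Harbor Manufacturing Inc, giving 48% + 14% = 62%.
By sibling attribution (R2), Zara Rahimi is treated as also owning Elif Rahimi's interest in Redpoint Mining NL, giving 15% + 56% = 71%.
Chain via Harbor Manufacturing Inc. (R3): 62% × 59% = 36.58% of Bluewater Pharma AG.
Chain via Redpoint Mining NL (R3): 71% × 29% = 20.59% of Bluewater Pharma AG.
Aggregating (R1): 36.58% + 20.59% = 57.17%.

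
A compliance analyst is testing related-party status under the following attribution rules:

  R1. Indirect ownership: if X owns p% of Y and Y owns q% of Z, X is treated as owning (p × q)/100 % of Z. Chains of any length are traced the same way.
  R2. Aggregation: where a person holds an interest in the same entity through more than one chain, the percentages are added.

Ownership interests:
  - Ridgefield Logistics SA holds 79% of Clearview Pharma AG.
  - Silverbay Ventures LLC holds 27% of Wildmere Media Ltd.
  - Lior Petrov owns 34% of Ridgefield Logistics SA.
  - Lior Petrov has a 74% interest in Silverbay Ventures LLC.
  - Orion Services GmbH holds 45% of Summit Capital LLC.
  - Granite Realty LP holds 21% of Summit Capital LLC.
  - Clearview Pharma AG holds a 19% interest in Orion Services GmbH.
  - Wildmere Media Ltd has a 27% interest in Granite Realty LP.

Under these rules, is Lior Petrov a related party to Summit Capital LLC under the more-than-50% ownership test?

Chain via Ridgefield Logistics SA → Clearview Pharma AG → Orion Services GmbH (R1): 34% × 79% × 19% × 45% = 2.29653% of Summit Capital LLC.
Chain via Silverbay Ventures LLC → Wildmere Media Ltd → Granite Realty LP (R1): 74% × 27% × 27% × 21% = 1.132866% of Summit Capital LLC.
Aggregating (R2): 2.29653% + 1.132866% = 3.429396%.
3.429396% does not exceed the 50% threshold, so Lior is not a related party to Summit Capital LLC.

No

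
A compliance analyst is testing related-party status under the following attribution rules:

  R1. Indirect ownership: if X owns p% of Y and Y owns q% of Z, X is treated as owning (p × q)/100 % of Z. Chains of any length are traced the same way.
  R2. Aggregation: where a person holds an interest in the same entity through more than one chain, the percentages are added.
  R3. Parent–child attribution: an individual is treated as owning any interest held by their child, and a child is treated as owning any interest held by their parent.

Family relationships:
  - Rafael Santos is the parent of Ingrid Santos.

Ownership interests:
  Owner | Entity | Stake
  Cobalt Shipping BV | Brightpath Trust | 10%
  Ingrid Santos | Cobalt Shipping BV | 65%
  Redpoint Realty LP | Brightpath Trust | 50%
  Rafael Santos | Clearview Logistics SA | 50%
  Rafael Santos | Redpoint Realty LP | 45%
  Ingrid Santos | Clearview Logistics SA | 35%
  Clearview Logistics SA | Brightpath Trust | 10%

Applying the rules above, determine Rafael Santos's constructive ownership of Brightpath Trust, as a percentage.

By parent–child attribution (R3), Rafael Santos is treated as also owning Ingrid Santos's interest in Clearview Logistics SA, giving 50% + 35% = 85%.
By parent–child attribution (R3), Rafael Santos is treated as owning Ingrid Santos's 65% interest in Cobalt Shipping BV.
Chain via Clearview Logistics SA (R1): 85% × 10% = 8.5% of Brightpath Trust.
Chain via Redpoint Realty LP (R1): 45% × 50% = 22.5% of Brightpath Trust.
Chain via Cobalt Shipping BV (R1): 65% × 10% = 6.5% of Brightpath Trust.
Aggregating (R2): 8.5% + 22.5% + 6.5% = 37.5%.

37.5%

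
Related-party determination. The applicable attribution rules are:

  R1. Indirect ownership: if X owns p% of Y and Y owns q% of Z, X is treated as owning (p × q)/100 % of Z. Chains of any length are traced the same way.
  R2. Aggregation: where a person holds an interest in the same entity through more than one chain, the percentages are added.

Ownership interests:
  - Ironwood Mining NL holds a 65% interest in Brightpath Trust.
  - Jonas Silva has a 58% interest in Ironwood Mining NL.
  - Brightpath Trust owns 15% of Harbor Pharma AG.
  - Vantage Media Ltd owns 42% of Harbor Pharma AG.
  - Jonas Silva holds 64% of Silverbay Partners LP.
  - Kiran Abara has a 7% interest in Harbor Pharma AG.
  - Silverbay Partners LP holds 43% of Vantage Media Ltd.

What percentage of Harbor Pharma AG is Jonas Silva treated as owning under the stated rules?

Chain via Silverbay Partners LP → Vantage Media Ltd (R1): 64% × 43% × 42% = 11.5584% of Harbor Pharma AG.
Chain via Ironwood Mining NL → Brightpath Trust (R1): 58% × 65% × 15% = 5.655% of Harbor Pharma AG.
Aggregating (R2): 11.5584% + 5.655% = 17.2134%.

17.2134%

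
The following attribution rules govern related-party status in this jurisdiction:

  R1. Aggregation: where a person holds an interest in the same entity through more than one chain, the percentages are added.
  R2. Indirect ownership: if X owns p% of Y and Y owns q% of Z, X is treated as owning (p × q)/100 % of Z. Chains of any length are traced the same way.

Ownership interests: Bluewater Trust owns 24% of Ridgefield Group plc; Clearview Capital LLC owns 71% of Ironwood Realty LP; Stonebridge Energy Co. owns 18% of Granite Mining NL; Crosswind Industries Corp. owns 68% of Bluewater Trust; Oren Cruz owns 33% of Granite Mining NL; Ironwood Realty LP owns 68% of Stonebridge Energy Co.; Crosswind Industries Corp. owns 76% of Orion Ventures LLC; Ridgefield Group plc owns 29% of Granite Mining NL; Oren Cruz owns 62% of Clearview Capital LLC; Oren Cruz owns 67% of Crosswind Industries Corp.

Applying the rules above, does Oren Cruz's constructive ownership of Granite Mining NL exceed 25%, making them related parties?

Chain via Clearview Capital LLC → Ironwood Realty LP → Stonebridge Energy Co. (R2): 62% × 71% × 68% × 18% = 5.388048% of Granite Mining NL.
Chain via Crosswind Industries Corp. → Bluewater Trust → Ridgefield Group plc (R2): 67% × 68% × 24% × 29% = 3.170976% of Granite Mining NL.
Direct interest in Granite Mining NL: 33%.
Aggregating (R1): 5.388048% + 3.170976% + 33% = 41.559024%.
41.559024% exceeds the 25% threshold, so Oren is a related party to Granite Mining NL.

Yes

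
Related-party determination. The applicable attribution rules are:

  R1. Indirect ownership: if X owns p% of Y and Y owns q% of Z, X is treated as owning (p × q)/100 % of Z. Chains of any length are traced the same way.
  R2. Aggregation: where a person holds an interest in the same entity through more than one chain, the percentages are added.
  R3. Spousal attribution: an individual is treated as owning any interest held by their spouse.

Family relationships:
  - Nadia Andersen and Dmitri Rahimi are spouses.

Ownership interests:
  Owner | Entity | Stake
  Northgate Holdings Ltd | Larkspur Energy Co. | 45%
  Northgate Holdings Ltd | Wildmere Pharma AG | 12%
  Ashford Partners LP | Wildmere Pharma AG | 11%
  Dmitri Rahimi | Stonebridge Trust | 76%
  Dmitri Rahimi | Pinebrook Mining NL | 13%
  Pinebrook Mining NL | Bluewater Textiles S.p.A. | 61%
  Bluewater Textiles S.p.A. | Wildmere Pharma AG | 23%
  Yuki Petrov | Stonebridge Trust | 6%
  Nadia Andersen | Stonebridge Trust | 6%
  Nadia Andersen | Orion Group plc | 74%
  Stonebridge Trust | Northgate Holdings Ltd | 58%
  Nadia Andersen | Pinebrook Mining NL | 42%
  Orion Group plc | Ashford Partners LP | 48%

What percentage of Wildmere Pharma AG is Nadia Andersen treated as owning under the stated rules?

17.3309%

By spousal attribution (R3), Nadia Andersen is treated as also owning Dmitri Rahimi's interest in Stonebridge Trust, giving 6% + 76% = 82%.
By spousal attribution (R3), Nadia Andersen is treated as also owning Dmitri Rahimi's interest in Pinebrook Mining NL, giving 42% + 13% = 55%.
Chain via Stonebridge Trust → Northgate Holdings Ltd (R1): 82% × 58% × 12% = 5.7072% of Wildmere Pharma AG.
Chain via Orion Group plc → Ashford Partners LP (R1): 74% × 48% × 11% = 3.9072% of Wildmere Pharma AG.
Chain via Pinebrook Mining NL → Bluewater Textiles S.p.A. (R1): 55% × 61% × 23% = 7.7165% of Wildmere Pharma AG.
Aggregating (R2): 5.7072% + 3.9072% + 7.7165% = 17.3309%.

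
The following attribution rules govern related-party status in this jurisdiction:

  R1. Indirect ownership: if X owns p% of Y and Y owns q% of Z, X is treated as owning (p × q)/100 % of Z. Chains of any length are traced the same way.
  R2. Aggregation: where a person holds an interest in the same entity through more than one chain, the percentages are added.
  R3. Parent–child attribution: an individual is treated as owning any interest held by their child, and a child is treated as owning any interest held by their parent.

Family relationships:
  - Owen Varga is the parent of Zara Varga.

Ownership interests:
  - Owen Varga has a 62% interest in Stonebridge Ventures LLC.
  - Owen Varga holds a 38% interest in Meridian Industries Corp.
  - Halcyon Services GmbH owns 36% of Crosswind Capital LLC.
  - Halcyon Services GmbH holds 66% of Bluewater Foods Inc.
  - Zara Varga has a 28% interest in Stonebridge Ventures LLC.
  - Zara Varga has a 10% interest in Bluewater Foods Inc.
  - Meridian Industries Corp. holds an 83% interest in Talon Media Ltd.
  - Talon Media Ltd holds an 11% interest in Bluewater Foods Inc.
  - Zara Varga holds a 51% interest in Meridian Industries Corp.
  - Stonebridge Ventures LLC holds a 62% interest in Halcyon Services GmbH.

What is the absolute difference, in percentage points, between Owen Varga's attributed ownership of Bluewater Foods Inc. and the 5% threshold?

49.9537

By parent–child attribution (R3), Owen Varga is treated as also owning Zara Varga's interest in Meridian Industries Corp, giving 38% + 51% = 89%.
By parent–child attribution (R3), Owen Varga is treated as also owning Zara Varga's interest in Stonebridge Ventures LLC, giving 62% + 28% = 90%.
By parent–child attribution (R3), Owen Varga is treated as owning Zara Varga's 10% interest in Bluewater Foods Inc.
Chain via Meridian Industries Corp. → Talon Media Ltd (R1): 89% × 83% × 11% = 8.1257% of Bluewater Foods Inc.
Chain via Stonebridge Ventures LLC → Halcyon Services GmbH (R1): 90% × 62% × 66% = 36.828% of Bluewater Foods Inc.
Direct interest in Bluewater Foods Inc: 10%.
Aggregating (R2): 8.1257% + 36.828% + 10% = 54.9537%.
54.9537% exceeds the 5% threshold by 49.9537 percentage points.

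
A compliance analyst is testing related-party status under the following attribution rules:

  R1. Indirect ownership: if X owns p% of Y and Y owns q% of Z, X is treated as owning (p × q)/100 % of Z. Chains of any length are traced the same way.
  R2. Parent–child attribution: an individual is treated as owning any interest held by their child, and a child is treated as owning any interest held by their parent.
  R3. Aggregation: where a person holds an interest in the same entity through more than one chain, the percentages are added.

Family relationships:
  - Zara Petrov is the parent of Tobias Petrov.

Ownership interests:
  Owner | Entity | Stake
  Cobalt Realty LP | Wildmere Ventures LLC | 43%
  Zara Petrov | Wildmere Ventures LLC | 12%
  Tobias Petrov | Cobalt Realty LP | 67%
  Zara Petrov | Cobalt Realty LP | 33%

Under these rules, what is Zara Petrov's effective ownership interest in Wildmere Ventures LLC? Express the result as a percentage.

55%

By parent–child attribution (R2), Zara Petrov is treated as also owning Tobias Petrov's interest in Cobalt Realty LP, giving 33% + 67% = 100%.
Chain via Cobalt Realty LP (R1): 100% × 43% = 43% of Wildmere Ventures LLC.
Direct interest in Wildmere Ventures LLC: 12%.
Aggregating (R3): 43% + 12% = 55%.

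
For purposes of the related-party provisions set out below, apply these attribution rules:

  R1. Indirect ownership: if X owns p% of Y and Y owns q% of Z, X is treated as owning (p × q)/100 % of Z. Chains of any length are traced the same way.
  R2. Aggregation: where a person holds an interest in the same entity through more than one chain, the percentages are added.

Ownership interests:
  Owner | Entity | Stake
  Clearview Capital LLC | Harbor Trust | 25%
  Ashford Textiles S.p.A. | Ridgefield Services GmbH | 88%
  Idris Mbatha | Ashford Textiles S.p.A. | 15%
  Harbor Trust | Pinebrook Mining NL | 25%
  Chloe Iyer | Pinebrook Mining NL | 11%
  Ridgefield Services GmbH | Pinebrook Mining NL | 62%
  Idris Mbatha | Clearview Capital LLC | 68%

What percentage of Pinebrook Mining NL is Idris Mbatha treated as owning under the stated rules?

12.434%

Chain via Ashford Textiles S.p.A. → Ridgefield Services GmbH (R1): 15% × 88% × 62% = 8.184% of Pinebrook Mining NL.
Chain via Clearview Capital LLC → Harbor Trust (R1): 68% × 25% × 25% = 4.25% of Pinebrook Mining NL.
Aggregating (R2): 8.184% + 4.25% = 12.434%.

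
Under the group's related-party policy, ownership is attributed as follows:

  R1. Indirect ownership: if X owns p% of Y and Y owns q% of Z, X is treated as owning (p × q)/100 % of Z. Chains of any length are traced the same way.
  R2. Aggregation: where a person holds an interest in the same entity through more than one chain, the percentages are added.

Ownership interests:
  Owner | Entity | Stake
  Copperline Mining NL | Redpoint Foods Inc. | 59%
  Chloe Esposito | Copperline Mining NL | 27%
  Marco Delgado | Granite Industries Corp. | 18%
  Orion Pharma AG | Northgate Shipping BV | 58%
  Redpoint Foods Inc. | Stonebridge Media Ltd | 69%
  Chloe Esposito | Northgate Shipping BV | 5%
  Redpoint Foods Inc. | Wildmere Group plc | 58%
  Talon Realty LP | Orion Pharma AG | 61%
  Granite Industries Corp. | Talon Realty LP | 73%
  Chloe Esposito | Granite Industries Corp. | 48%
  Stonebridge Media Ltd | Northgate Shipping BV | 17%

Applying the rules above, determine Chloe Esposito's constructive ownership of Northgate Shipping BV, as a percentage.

Chain via Granite Industries Corp. → Talon Realty LP → Orion Pharma AG (R1): 48% × 73% × 61% × 58% = 12.397152% of Northgate Shipping BV.
Chain via Copperline Mining NL → Redpoint Foods Inc. → Stonebridge Media Ltd (R1): 27% × 59% × 69% × 17% = 1.868589% of Northgate Shipping BV.
Direct interest in Northgate Shipping BV: 5%.
Aggregating (R2): 12.397152% + 1.868589% + 5% = 19.265741%.

19.265741%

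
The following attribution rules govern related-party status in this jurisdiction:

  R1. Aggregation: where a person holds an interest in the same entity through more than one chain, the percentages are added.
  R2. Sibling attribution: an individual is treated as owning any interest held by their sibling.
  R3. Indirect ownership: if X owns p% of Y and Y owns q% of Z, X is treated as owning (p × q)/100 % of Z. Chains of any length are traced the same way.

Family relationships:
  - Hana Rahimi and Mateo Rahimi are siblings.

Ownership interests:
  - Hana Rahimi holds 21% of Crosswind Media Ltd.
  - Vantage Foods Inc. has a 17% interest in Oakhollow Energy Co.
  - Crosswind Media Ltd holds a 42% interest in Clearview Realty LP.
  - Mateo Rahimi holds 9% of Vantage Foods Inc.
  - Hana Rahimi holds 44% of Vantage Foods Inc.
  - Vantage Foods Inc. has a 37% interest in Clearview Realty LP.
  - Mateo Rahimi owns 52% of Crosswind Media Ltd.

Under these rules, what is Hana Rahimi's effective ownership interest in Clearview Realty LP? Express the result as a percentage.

50.27%

By sibling attribution (R2), Hana Rahimi is treated as also owning Mateo Rahimi's interest in Vantage Foods Inc, giving 44% + 9% = 53%.
By sibling attribution (R2), Hana Rahimi is treated as also owning Mateo Rahimi's interest in Crosswind Media Ltd, giving 21% + 52% = 73%.
Chain via Vantage Foods Inc. (R3): 53% × 37% = 19.61% of Clearview Realty LP.
Chain via Crosswind Media Ltd (R3): 73% × 42% = 30.66% of Clearview Realty LP.
Aggregating (R1): 19.61% + 30.66% = 50.27%.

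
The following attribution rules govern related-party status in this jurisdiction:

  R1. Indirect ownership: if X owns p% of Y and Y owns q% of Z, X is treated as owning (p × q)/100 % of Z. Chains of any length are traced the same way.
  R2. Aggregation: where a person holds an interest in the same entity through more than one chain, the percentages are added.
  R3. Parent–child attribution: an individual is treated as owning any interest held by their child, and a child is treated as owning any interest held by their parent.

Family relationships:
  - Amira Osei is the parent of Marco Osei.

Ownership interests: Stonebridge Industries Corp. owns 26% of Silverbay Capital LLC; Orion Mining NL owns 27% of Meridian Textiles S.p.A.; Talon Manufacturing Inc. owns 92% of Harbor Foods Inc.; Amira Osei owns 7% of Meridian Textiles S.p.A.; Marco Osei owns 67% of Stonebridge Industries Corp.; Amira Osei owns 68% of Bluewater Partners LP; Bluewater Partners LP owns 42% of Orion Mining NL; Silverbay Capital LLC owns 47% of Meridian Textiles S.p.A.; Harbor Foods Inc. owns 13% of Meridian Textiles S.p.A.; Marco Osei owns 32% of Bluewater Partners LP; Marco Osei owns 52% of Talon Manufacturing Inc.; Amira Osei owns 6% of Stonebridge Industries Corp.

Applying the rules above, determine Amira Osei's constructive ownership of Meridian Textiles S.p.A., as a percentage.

By parent–child attribution (R3), Amira Osei is treated as also owning Marco Osei's interest in Stonebridge Industries Corp, giving 6% + 67% = 73%.
By parent–child attribution (R3), Amira Osei is treated as also owning Marco Osei's interest in Bluewater Partners LP, giving 68% + 32% = 100%.
By parent–child attribution (R3), Amira Osei is treated as owning Marco Osei's 52% interest in Talon Manufacturing Inc.
Chain via Stonebridge Industries Corp. → Silverbay Capital LLC (R1): 73% × 26% × 47% = 8.9206% of Meridian Textiles S.p.A.
Chain via Bluewater Partners LP → Orion Mining NL (R1): 100% × 42% × 27% = 11.34% of Meridian Textiles S.p.A.
Direct interest in Meridian Textiles S.p.A: 7%.
Chain via Talon Manufacturing Inc. → Harbor Foods Inc. (R1): 52% × 92% × 13% = 6.2192% of Meridian Textiles S.p.A.
Aggregating (R2): 8.9206% + 11.34% + 7% + 6.2192% = 33.4798%.

33.4798%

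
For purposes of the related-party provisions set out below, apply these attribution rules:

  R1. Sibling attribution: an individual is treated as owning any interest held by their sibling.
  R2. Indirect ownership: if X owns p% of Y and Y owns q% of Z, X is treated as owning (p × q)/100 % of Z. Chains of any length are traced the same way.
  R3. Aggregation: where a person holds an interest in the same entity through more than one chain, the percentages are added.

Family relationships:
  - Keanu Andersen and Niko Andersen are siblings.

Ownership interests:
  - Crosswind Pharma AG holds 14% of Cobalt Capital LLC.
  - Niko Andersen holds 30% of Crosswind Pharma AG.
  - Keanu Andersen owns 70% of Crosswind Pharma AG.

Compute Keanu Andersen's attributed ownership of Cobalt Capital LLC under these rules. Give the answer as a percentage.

By sibling attribution (R1), Keanu Andersen is treated as also owning Niko Andersen's interest in Crosswind Pharma AG, giving 70% + 30% = 100%.
Chain via Crosswind Pharma AG (R2): 100% × 14% = 14% of Cobalt Capital LLC.

14%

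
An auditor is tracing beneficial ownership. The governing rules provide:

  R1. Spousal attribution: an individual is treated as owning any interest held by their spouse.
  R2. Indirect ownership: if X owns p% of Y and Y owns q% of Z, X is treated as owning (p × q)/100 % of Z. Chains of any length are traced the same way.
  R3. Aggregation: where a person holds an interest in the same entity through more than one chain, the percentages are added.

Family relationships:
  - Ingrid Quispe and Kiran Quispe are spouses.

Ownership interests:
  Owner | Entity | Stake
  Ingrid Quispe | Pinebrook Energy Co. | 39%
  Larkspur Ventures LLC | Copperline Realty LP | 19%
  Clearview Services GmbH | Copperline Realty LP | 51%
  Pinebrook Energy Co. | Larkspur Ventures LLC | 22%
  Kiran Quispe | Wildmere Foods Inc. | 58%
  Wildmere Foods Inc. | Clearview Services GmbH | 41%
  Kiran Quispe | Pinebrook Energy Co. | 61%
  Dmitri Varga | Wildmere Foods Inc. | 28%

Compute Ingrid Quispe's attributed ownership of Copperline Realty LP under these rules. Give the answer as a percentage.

16.3078%

By spousal attribution (R1), Ingrid Quispe is treated as also owning Kiran Quispe's interest in Pinebrook Energy Co, giving 39% + 61% = 100%.
By spousal attribution (R1), Ingrid Quispe is treated as owning Kiran Quispe's 58% interest in Wildmere Foods Inc.
Chain via Pinebrook Energy Co. → Larkspur Ventures LLC (R2): 100% × 22% × 19% = 4.18% of Copperline Realty LP.
Chain via Wildmere Foods Inc. → Clearview Services GmbH (R2): 58% × 41% × 51% = 12.1278% of Copperline Realty LP.
Aggregating (R3): 4.18% + 12.1278% = 16.3078%.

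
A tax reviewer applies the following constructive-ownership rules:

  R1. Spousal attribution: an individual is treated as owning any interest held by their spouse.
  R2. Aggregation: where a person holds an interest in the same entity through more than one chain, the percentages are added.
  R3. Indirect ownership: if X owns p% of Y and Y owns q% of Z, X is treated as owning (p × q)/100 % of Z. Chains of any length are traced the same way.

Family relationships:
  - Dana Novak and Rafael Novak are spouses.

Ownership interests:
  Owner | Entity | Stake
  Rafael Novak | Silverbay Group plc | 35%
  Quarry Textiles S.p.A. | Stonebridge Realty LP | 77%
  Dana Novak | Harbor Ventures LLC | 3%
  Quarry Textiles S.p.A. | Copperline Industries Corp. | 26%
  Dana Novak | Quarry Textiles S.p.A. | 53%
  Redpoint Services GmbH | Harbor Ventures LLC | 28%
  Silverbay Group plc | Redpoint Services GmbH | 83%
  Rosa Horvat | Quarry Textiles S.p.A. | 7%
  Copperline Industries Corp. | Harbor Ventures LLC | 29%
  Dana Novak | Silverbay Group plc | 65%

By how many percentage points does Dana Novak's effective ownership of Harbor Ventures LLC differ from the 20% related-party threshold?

10.2362

By spousal attribution (R1), Dana Novak is treated as also owning Rafael Novak's interest in Silverbay Group plc, giving 65% + 35% = 100%.
Chain via Silverbay Group plc → Redpoint Services GmbH (R3): 100% × 83% × 28% = 23.24% of Harbor Ventures LLC.
Chain via Quarry Textiles S.p.A. → Copperline Industries Corp. (R3): 53% × 26% × 29% = 3.9962% of Harbor Ventures LLC.
Direct interest in Harbor Ventures LLC: 3%.
Aggregating (R2): 23.24% + 3.9962% + 3% = 30.2362%.
30.2362% exceeds the 20% threshold by 10.2362 percentage points.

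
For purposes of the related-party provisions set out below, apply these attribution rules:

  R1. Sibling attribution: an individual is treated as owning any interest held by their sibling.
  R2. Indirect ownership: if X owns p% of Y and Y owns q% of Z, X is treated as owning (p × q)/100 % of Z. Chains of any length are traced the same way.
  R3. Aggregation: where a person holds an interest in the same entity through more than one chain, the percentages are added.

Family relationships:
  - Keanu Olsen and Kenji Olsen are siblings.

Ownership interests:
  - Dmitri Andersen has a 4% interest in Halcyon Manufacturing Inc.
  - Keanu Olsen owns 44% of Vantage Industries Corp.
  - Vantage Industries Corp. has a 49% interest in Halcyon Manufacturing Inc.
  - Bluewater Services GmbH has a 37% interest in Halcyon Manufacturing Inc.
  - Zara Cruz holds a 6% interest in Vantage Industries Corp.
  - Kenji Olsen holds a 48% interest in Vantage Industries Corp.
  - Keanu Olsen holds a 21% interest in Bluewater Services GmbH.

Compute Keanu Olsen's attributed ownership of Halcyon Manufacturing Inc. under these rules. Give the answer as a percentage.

By sibling attribution (R1), Keanu Olsen is treated as also owning Kenji Olsen's interest in Vantage Industries Corp, giving 44% + 48% = 92%.
Chain via Vantage Industries Corp. (R2): 92% × 49% = 45.08% of Halcyon Manufacturing Inc.
Chain via Bluewater Services GmbH (R2): 21% × 37% = 7.77% of Halcyon Manufacturing Inc.
Aggregating (R3): 45.08% + 7.77% = 52.85%.

52.85%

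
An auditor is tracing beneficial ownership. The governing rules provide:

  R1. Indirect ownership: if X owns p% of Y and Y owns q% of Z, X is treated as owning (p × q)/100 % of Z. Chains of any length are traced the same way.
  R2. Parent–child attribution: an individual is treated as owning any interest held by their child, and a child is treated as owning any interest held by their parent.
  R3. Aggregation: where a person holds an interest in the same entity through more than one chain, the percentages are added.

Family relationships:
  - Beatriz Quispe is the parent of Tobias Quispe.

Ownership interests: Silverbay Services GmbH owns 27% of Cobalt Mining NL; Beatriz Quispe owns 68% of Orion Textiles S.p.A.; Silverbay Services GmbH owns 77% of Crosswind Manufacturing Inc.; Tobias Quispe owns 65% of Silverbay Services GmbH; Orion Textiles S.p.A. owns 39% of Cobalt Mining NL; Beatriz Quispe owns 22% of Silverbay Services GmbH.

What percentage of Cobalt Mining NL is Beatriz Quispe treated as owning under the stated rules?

50.01%

By parent–child attribution (R2), Beatriz Quispe is treated as also owning Tobias Quispe's interest in Silverbay Services GmbH, giving 22% + 65% = 87%.
Chain via Orion Textiles S.p.A. (R1): 68% × 39% = 26.52% of Cobalt Mining NL.
Chain via Silverbay Services GmbH (R1): 87% × 27% = 23.49% of Cobalt Mining NL.
Aggregating (R3): 26.52% + 23.49% = 50.01%.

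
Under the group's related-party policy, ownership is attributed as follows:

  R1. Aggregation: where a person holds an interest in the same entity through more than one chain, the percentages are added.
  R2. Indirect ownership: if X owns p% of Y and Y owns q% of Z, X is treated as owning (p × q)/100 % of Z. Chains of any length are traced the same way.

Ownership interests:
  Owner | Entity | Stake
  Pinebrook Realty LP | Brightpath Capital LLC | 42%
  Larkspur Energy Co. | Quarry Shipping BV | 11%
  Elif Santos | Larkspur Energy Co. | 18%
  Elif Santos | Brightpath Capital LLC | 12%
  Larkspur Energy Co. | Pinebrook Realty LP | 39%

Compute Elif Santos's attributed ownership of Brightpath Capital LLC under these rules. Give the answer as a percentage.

Chain via Larkspur Energy Co. → Pinebrook Realty LP (R2): 18% × 39% × 42% = 2.9484% of Brightpath Capital LLC.
Direct interest in Brightpath Capital LLC: 12%.
Aggregating (R1): 2.9484% + 12% = 14.9484%.

14.9484%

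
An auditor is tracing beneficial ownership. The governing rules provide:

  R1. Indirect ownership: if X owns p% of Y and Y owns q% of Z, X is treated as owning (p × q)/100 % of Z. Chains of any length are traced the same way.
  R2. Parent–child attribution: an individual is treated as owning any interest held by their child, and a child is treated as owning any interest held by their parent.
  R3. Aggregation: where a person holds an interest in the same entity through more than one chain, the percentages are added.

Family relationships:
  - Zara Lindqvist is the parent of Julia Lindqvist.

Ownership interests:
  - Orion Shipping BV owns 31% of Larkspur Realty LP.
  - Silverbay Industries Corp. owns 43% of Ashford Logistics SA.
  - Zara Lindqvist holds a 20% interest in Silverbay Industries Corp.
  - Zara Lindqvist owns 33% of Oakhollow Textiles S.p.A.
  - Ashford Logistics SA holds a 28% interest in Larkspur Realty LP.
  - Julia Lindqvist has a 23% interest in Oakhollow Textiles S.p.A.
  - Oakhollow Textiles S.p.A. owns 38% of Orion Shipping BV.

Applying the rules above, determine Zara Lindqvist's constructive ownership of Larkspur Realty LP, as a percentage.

9.0048%

By parent–child attribution (R2), Zara Lindqvist is treated as also owning Julia Lindqvist's interest in Oakhollow Textiles S.p.A, giving 33% + 23% = 56%.
Chain via Silverbay Industries Corp. → Ashford Logistics SA (R1): 20% × 43% × 28% = 2.408% of Larkspur Realty LP.
Chain via Oakhollow Textiles S.p.A. → Orion Shipping BV (R1): 56% × 38% × 31% = 6.5968% of Larkspur Realty LP.
Aggregating (R3): 2.408% + 6.5968% = 9.0048%.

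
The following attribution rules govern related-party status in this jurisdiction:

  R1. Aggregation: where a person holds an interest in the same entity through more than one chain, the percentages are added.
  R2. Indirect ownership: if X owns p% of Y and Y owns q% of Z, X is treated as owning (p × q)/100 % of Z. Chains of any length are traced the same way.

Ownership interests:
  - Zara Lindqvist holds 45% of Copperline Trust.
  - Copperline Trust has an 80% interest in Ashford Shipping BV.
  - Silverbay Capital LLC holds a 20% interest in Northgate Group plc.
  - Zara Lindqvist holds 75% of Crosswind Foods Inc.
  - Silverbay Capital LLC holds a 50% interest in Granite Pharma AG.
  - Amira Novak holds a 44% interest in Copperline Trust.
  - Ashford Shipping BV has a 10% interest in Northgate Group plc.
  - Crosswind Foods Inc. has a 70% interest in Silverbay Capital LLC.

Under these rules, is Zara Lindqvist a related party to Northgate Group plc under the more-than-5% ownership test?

Yes

Chain via Crosswind Foods Inc. → Silverbay Capital LLC (R2): 75% × 70% × 20% = 10.5% of Northgate Group plc.
Chain via Copperline Trust → Ashford Shipping BV (R2): 45% × 80% × 10% = 3.6% of Northgate Group plc.
Aggregating (R1): 10.5% + 3.6% = 14.1%.
14.1% exceeds the 5% threshold, so Zara is a related party to Northgate Group plc.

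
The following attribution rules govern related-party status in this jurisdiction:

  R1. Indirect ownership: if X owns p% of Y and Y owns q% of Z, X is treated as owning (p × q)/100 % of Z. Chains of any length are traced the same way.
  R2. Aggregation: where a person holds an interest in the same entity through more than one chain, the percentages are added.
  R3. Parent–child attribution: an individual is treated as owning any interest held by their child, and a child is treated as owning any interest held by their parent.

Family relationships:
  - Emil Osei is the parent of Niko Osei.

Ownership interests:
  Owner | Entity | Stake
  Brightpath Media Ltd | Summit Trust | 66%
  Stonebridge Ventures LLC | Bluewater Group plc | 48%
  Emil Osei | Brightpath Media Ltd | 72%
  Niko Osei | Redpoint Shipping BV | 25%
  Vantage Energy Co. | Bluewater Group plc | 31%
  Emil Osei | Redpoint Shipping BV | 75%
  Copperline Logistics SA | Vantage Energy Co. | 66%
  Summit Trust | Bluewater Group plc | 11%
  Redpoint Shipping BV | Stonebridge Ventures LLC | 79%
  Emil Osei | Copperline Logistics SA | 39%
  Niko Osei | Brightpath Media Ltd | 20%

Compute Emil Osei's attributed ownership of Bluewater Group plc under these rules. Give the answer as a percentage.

52.5786%

By parent–child attribution (R3), Emil Osei is treated as also owning Niko Osei's interest in Redpoint Shipping BV, giving 75% + 25% = 100%.
By parent–child attribution (R3), Emil Osei is treated as also owning Niko Osei's interest in Brightpath Media Ltd, giving 72% + 20% = 92%.
Chain via Redpoint Shipping BV → Stonebridge Ventures LLC (R1): 100% × 79% × 48% = 37.92% of Bluewater Group plc.
Chain via Copperline Logistics SA → Vantage Energy Co. (R1): 39% × 66% × 31% = 7.9794% of Bluewater Group plc.
Chain via Brightpath Media Ltd → Summit Trust (R1): 92% × 66% × 11% = 6.6792% of Bluewater Group plc.
Aggregating (R2): 37.92% + 7.9794% + 6.6792% = 52.5786%.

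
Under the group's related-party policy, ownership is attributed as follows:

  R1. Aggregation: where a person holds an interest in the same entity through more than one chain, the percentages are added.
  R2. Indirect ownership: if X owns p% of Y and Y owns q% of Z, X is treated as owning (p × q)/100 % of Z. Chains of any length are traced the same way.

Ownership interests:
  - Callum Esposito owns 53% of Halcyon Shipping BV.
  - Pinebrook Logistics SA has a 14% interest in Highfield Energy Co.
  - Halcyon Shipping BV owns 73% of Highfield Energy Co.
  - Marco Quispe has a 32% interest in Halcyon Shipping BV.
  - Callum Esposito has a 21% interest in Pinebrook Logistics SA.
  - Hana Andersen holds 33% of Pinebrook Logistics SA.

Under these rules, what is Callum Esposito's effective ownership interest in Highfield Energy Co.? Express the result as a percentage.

Chain via Halcyon Shipping BV (R2): 53% × 73% = 38.69% of Highfield Energy Co.
Chain via Pinebrook Logistics SA (R2): 21% × 14% = 2.94% of Highfield Energy Co.
Aggregating (R1): 38.69% + 2.94% = 41.63%.

41.63%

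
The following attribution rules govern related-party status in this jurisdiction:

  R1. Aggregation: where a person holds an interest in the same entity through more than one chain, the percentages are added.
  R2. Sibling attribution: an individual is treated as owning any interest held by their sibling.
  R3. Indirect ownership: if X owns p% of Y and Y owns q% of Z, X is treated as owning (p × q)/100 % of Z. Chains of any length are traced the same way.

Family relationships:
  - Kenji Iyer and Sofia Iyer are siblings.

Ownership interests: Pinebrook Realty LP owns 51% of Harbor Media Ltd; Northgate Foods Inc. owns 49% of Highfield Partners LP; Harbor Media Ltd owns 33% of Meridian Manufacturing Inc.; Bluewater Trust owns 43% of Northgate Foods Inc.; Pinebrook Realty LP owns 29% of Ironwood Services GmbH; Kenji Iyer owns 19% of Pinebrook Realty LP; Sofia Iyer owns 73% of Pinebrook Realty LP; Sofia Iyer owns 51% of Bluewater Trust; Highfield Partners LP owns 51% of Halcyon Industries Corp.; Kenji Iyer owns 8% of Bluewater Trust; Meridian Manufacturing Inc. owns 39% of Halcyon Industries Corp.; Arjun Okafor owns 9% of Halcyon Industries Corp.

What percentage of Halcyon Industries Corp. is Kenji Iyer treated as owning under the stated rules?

12.378567%

By sibling attribution (R2), Kenji Iyer is treated as also owning Sofia Iyer's interest in Pinebrook Realty LP, giving 19% + 73% = 92%.
By sibling attribution (R2), Kenji Iyer is treated as also owning Sofia Iyer's interest in Bluewater Trust, giving 8% + 51% = 59%.
Chain via Pinebrook Realty LP → Harbor Media Ltd → Meridian Manufacturing Inc. (R3): 92% × 51% × 33% × 39% = 6.038604% of Halcyon Industries Corp.
Chain via Bluewater Trust → Northgate Foods Inc. → Highfield Partners LP (R3): 59% × 43% × 49% × 51% = 6.339963% of Halcyon Industries Corp.
Aggregating (R1): 6.038604% + 6.339963% = 12.378567%.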